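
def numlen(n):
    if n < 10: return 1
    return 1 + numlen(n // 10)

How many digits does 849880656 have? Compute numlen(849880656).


numlen(849880656) = 1 + numlen(84988065)
numlen(84988065) = 1 + numlen(8498806)
numlen(8498806) = 1 + numlen(849880)
numlen(849880) = 1 + numlen(84988)
numlen(84988) = 1 + numlen(8498)
numlen(8498) = 1 + numlen(849)
numlen(849) = 1 + numlen(84)
numlen(84) = 1 + numlen(8)
numlen(8) = 1  (base case: 8 < 10)
Unwinding: 1 + 1 + 1 + 1 + 1 + 1 + 1 + 1 + 1 = 9

9


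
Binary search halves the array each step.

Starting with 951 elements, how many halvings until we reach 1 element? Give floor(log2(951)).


951 / 2 = 475
475 / 2 = 237
237 / 2 = 118
118 / 2 = 59
59 / 2 = 29
29 / 2 = 14
14 / 2 = 7
7 / 2 = 3
3 / 2 = 1
Reached 1 after 9 halvings

9


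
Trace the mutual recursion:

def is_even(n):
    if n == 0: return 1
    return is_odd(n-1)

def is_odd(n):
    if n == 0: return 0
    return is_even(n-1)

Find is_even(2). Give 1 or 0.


is_even(2) = is_odd(1)
is_odd(1) = is_even(0)
is_even(0) = 1  (base case)
Result: 1

1


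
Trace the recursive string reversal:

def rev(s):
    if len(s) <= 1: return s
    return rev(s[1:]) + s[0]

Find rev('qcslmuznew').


rev('qcslmuznew') = rev('cslmuznew') + 'q'
rev('cslmuznew') = rev('slmuznew') + 'c'
rev('slmuznew') = rev('lmuznew') + 's'
rev('lmuznew') = rev('muznew') + 'l'
rev('muznew') = rev('uznew') + 'm'
rev('uznew') = rev('znew') + 'u'
rev('znew') = rev('new') + 'z'
rev('new') = rev('ew') + 'n'
rev('ew') = rev('w') + 'e'
rev('w') = 'w'  (base case)
Concatenating: 'w' + 'e' + 'n' + 'z' + 'u' + 'm' + 'l' + 's' + 'c' + 'q' = 'wenzumlscq'

wenzumlscq


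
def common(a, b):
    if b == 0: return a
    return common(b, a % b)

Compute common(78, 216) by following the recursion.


common(78, 216) = common(216, 78)
common(216, 78) = common(78, 60)
common(78, 60) = common(60, 18)
common(60, 18) = common(18, 6)
common(18, 6) = common(6, 0)
common(6, 0) = 6  (base case)

6


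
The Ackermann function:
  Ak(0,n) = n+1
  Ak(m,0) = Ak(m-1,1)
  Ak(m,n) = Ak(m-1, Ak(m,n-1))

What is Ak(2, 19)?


Ak(2, 19) = Ak(1, Ak(2, 18))
  Ak(2, 18) = Ak(1, Ak(2, 17))
    Ak(2, 17) = Ak(1, Ak(2, 16))
      Ak(2, 16) = Ak(1, Ak(2, 15))
        Ak(2, 15) = Ak(1, Ak(2, 14))
          Ak(2, 14) = Ak(1, Ak(2, 13))
          Ak(2, 13) = Ak(1, Ak(2, 12))
          Ak(2, 12) = Ak(1, Ak(2, 11))
          Ak(2, 11) = Ak(1, Ak(2, 10))
          Ak(2, 10) = Ak(1, Ak(2, 9))
          Ak(2, 9) = Ak(1, Ak(2, 8))
          Ak(2, 8) = Ak(1, Ak(2, 7))
          Ak(2, 7) = Ak(1, Ak(2, 6))
          Ak(2, 6) = Ak(1, Ak(2, 5))
          Ak(2, 5) = Ak(1, Ak(2, 4))
          Ak(2, 4) = Ak(1, Ak(2, 3))
          Ak(2, 3) = Ak(1, Ak(2, 2))
          Ak(2, 2) = Ak(1, Ak(2, 1))
          Ak(2, 1) = Ak(1, Ak(2, 0))
          Ak(2, 0) = Ak(1, 1)
          Ak(1, 1) = Ak(0, Ak(1, 0))
          Ak(1, 0) = Ak(0, 1)
          Ak(0, 1) = 2
            = Ak(0, 2)
          Ak(0, 2) = 3
... (trace truncated)
Result: Ak(2, 19) = 41

41


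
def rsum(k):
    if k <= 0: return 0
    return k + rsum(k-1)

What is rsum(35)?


rsum(35)
= 35 + 34 + 33 + 32 + 31 + 30 + 29 + 28 + 27 + 26 + 25 + 24 + 23 + 22 + 21 + 20 + 19 + 18 + 17 + 16 + 15 + 14 + 13 + 12 + 11 + 10 + 9 + 8 + 7 + 6 + 5 + 4 + 3 + 2 + 1 + rsum(0)
= 35 + 34 + 33 + 32 + 31 + 30 + 29 + 28 + 27 + 26 + 25 + 24 + 23 + 22 + 21 + 20 + 19 + 18 + 17 + 16 + 15 + 14 + 13 + 12 + 11 + 10 + 9 + 8 + 7 + 6 + 5 + 4 + 3 + 2 + 1 + 0
= 630

630


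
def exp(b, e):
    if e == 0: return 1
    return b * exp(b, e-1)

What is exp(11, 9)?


exp(11, 9)
= 11 * exp(11, 8)
= 11 * 11 * exp(11, 7)
= 11 * 11 * 11 * exp(11, 6)
= 11 * 11 * 11 * 11 * exp(11, 5)
= 11 * 11 * 11 * 11 * 11 * exp(11, 4)
= 11 * 11 * 11 * 11 * 11 * 11 * exp(11, 3)
= 11 * 11 * 11 * 11 * 11 * 11 * 11 * exp(11, 2)
= 11 * 11 * 11 * 11 * 11 * 11 * 11 * 11 * exp(11, 1)
= 11 * 11 * 11 * 11 * 11 * 11 * 11 * 11 * 11 * exp(11, 0)
= 11 * 11 * 11 * 11 * 11 * 11 * 11 * 11 * 11 * 1
= 2357947691

2357947691


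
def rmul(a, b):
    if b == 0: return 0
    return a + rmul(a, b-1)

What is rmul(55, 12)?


rmul(55, 12) = 55 + rmul(55, 11)
rmul(55, 11) = 55 + rmul(55, 10)
rmul(55, 10) = 55 + rmul(55, 9)
rmul(55, 9) = 55 + rmul(55, 8)
rmul(55, 8) = 55 + rmul(55, 7)
rmul(55, 7) = 55 + rmul(55, 6)
rmul(55, 6) = 55 + rmul(55, 5)
rmul(55, 5) = 55 + rmul(55, 4)
rmul(55, 4) = 55 + rmul(55, 3)
rmul(55, 3) = 55 + rmul(55, 2)
rmul(55, 2) = 55 + rmul(55, 1)
rmul(55, 1) = 55 + rmul(55, 0)
rmul(55, 0) = 0  (base case)
Total: 55 + 55 + 55 + 55 + 55 + 55 + 55 + 55 + 55 + 55 + 55 + 55 + 0 = 660

660


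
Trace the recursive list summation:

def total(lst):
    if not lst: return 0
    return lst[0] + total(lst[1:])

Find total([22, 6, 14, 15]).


total([22, 6, 14, 15]) = 22 + total([6, 14, 15])
total([6, 14, 15]) = 6 + total([14, 15])
total([14, 15]) = 14 + total([15])
total([15]) = 15 + total([])
total([]) = 0  (base case)
Total: 22 + 6 + 14 + 15 + 0 = 57

57


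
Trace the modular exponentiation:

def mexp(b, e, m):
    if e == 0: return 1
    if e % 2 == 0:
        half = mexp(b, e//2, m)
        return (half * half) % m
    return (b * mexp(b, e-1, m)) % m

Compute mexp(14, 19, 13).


mexp(14, 19, 13): e is odd, compute mexp(14, 18, 13)
  mexp(14, 18, 13): e is even, compute mexp(14, 9, 13)
    mexp(14, 9, 13): e is odd, compute mexp(14, 8, 13)
      mexp(14, 8, 13): e is even, compute mexp(14, 4, 13)
        mexp(14, 4, 13): e is even, compute mexp(14, 2, 13)
          mexp(14, 2, 13): e is even, compute mexp(14, 1, 13)
          mexp(14, 1, 13): e is odd, compute mexp(14, 0, 13)
          mexp(14, 0, 13) = 1
          (14 * 1) % 13 = 1
          half=1, (1*1) % 13 = 1
        half=1, (1*1) % 13 = 1
      half=1, (1*1) % 13 = 1
    (14 * 1) % 13 = 1
  half=1, (1*1) % 13 = 1
(14 * 1) % 13 = 1

1


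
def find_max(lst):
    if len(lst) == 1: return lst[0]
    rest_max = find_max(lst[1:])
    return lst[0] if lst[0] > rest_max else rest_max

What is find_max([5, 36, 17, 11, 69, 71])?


find_max([5, 36, 17, 11, 69, 71]): compare 5 with find_max([36, 17, 11, 69, 71])
find_max([36, 17, 11, 69, 71]): compare 36 with find_max([17, 11, 69, 71])
find_max([17, 11, 69, 71]): compare 17 with find_max([11, 69, 71])
find_max([11, 69, 71]): compare 11 with find_max([69, 71])
find_max([69, 71]): compare 69 with find_max([71])
find_max([71]) = 71  (base case)
Compare 69 with 71 -> 71
Compare 11 with 71 -> 71
Compare 17 with 71 -> 71
Compare 36 with 71 -> 71
Compare 5 with 71 -> 71

71


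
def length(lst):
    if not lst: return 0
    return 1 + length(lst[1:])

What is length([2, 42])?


length([2, 42]) = 1 + length([42])
length([42]) = 1 + length([])
length([]) = 0  (base case)
Unwinding: 1 + 1 + 0 = 2

2


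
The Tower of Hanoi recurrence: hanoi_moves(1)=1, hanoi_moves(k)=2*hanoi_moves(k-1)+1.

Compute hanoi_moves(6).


hanoi_moves(6) = 2 * hanoi_moves(5) + 1
hanoi_moves(5) = 2 * hanoi_moves(4) + 1
hanoi_moves(4) = 2 * hanoi_moves(3) + 1
hanoi_moves(3) = 2 * hanoi_moves(2) + 1
hanoi_moves(2) = 2 * hanoi_moves(1) + 1
hanoi_moves(1) = 1  (base case)
hanoi_moves(2) = 2 * 1 + 1 = 3
hanoi_moves(3) = 2 * 3 + 1 = 7
hanoi_moves(4) = 2 * 7 + 1 = 15
hanoi_moves(5) = 2 * 15 + 1 = 31
hanoi_moves(6) = 2 * 31 + 1 = 63

63


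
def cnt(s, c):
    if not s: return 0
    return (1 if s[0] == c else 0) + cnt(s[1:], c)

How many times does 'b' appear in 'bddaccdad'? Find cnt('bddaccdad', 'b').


s[0]='b' == 'b' -> 1
s[0]='d' != 'b' -> 0
s[0]='d' != 'b' -> 0
s[0]='a' != 'b' -> 0
s[0]='c' != 'b' -> 0
s[0]='c' != 'b' -> 0
s[0]='d' != 'b' -> 0
s[0]='a' != 'b' -> 0
s[0]='d' != 'b' -> 0
Sum: 1 + 0 + 0 + 0 + 0 + 0 + 0 + 0 + 0 = 1

1


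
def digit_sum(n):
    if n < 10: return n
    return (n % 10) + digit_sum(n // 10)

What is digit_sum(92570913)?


digit_sum(92570913) = 3 + digit_sum(9257091)
digit_sum(9257091) = 1 + digit_sum(925709)
digit_sum(925709) = 9 + digit_sum(92570)
digit_sum(92570) = 0 + digit_sum(9257)
digit_sum(9257) = 7 + digit_sum(925)
digit_sum(925) = 5 + digit_sum(92)
digit_sum(92) = 2 + digit_sum(9)
digit_sum(9) = 9  (base case)
Total: 3 + 1 + 9 + 0 + 7 + 5 + 2 + 9 = 36

36


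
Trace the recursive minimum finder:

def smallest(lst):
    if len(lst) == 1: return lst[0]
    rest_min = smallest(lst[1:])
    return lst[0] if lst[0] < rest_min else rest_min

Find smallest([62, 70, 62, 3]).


smallest([62, 70, 62, 3]): compare 62 with smallest([70, 62, 3])
smallest([70, 62, 3]): compare 70 with smallest([62, 3])
smallest([62, 3]): compare 62 with smallest([3])
smallest([3]) = 3  (base case)
Compare 62 with 3 -> 3
Compare 70 with 3 -> 3
Compare 62 with 3 -> 3

3


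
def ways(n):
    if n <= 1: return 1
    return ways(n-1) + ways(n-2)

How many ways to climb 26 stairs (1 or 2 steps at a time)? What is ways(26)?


Building up from base cases:
ways(0) = 1
ways(1) = 1
ways(2) = ways(1) + ways(0) = 1 + 1 = 2
ways(3) = ways(2) + ways(1) = 2 + 1 = 3
ways(4) = ways(3) + ways(2) = 3 + 2 = 5
ways(5) = ways(4) + ways(3) = 5 + 3 = 8
ways(6) = ways(5) + ways(4) = 8 + 5 = 13
ways(7) = ways(6) + ways(5) = 13 + 8 = 21
ways(8) = ways(7) + ways(6) = 21 + 13 = 34
ways(9) = ways(8) + ways(7) = 34 + 21 = 55
ways(10) = ways(9) + ways(8) = 55 + 34 = 89
ways(11) = ways(10) + ways(9) = 89 + 55 = 144
ways(12) = ways(11) + ways(10) = 144 + 89 = 233
ways(13) = ways(12) + ways(11) = 233 + 144 = 377
ways(14) = ways(13) + ways(12) = 377 + 233 = 610
ways(15) = ways(14) + ways(13) = 610 + 377 = 987
ways(16) = ways(15) + ways(14) = 987 + 610 = 1597
ways(17) = ways(16) + ways(15) = 1597 + 987 = 2584
ways(18) = ways(17) + ways(16) = 2584 + 1597 = 4181
ways(19) = ways(18) + ways(17) = 4181 + 2584 = 6765
ways(20) = ways(19) + ways(18) = 6765 + 4181 = 10946
ways(21) = ways(20) + ways(19) = 10946 + 6765 = 17711
ways(22) = ways(21) + ways(20) = 17711 + 10946 = 28657
ways(23) = ways(22) + ways(21) = 28657 + 17711 = 46368
ways(24) = ways(23) + ways(22) = 46368 + 28657 = 75025
ways(25) = ways(24) + ways(23) = 75025 + 46368 = 121393
ways(26) = ways(25) + ways(24) = 121393 + 75025 = 196418

196418


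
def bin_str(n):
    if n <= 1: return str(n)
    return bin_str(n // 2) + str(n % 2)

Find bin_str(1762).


bin_str(1762) = bin_str(881) + '0'
bin_str(881) = bin_str(440) + '1'
bin_str(440) = bin_str(220) + '0'
bin_str(220) = bin_str(110) + '0'
bin_str(110) = bin_str(55) + '0'
bin_str(55) = bin_str(27) + '1'
bin_str(27) = bin_str(13) + '1'
bin_str(13) = bin_str(6) + '1'
bin_str(6) = bin_str(3) + '0'
bin_str(3) = bin_str(1) + '1'
bin_str(1) = '1'  (base case)
Concatenating: '1' + '1' + '0' + '1' + '1' + '1' + '0' + '0' + '0' + '1' + '0' = '11011100010'

11011100010


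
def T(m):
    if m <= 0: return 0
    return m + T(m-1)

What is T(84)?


T(84)
= 84 + 83 + 82 + 81 + 80 + 79 + 78 + 77 + 76 + 75 + 74 + 73 + 72 + 71 + 70 + 69 + 68 + 67 + 66 + 65 + 64 + 63 + 62 + 61 + 60 + 59 + 58 + 57 + 56 + 55 + 54 + 53 + 52 + 51 + 50 + 49 + 48 + 47 + 46 + 45 + 44 + 43 + 42 + 41 + 40 + 39 + 38 + 37 + 36 + 35 + 34 + 33 + 32 + 31 + 30 + 29 + 28 + 27 + 26 + 25 + 24 + 23 + 22 + 21 + 20 + 19 + 18 + 17 + 16 + 15 + 14 + 13 + 12 + 11 + 10 + 9 + 8 + 7 + 6 + 5 + 4 + 3 + 2 + 1 + T(0)
= 84 + 83 + 82 + 81 + 80 + 79 + 78 + 77 + 76 + 75 + 74 + 73 + 72 + 71 + 70 + 69 + 68 + 67 + 66 + 65 + 64 + 63 + 62 + 61 + 60 + 59 + 58 + 57 + 56 + 55 + 54 + 53 + 52 + 51 + 50 + 49 + 48 + 47 + 46 + 45 + 44 + 43 + 42 + 41 + 40 + 39 + 38 + 37 + 36 + 35 + 34 + 33 + 32 + 31 + 30 + 29 + 28 + 27 + 26 + 25 + 24 + 23 + 22 + 21 + 20 + 19 + 18 + 17 + 16 + 15 + 14 + 13 + 12 + 11 + 10 + 9 + 8 + 7 + 6 + 5 + 4 + 3 + 2 + 1 + 0
= 3570

3570


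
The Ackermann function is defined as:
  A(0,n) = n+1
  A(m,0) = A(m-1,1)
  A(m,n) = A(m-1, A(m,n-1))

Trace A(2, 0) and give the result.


A(2, 0) = A(1, 1)
  A(1, 1) = A(0, A(1, 0))
    A(1, 0) = A(0, 1)
      A(0, 1) = 2
    = A(0, 2)
    A(0, 2) = 3
Result: A(2, 0) = 3

3


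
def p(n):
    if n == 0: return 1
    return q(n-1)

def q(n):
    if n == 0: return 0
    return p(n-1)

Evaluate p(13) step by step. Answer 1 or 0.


p(13) = q(12)
q(12) = p(11)
p(11) = q(10)
q(10) = p(9)
p(9) = q(8)
q(8) = p(7)
p(7) = q(6)
q(6) = p(5)
p(5) = q(4)
q(4) = p(3)
p(3) = q(2)
q(2) = p(1)
p(1) = q(0)
q(0) = 0  (base case)
Result: 0

0


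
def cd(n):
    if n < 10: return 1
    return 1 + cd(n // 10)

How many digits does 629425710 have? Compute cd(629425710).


cd(629425710) = 1 + cd(62942571)
cd(62942571) = 1 + cd(6294257)
cd(6294257) = 1 + cd(629425)
cd(629425) = 1 + cd(62942)
cd(62942) = 1 + cd(6294)
cd(6294) = 1 + cd(629)
cd(629) = 1 + cd(62)
cd(62) = 1 + cd(6)
cd(6) = 1  (base case: 6 < 10)
Unwinding: 1 + 1 + 1 + 1 + 1 + 1 + 1 + 1 + 1 = 9

9


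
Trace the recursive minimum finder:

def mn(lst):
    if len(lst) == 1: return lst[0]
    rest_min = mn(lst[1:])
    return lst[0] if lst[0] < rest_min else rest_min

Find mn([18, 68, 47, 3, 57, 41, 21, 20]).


mn([18, 68, 47, 3, 57, 41, 21, 20]): compare 18 with mn([68, 47, 3, 57, 41, 21, 20])
mn([68, 47, 3, 57, 41, 21, 20]): compare 68 with mn([47, 3, 57, 41, 21, 20])
mn([47, 3, 57, 41, 21, 20]): compare 47 with mn([3, 57, 41, 21, 20])
mn([3, 57, 41, 21, 20]): compare 3 with mn([57, 41, 21, 20])
mn([57, 41, 21, 20]): compare 57 with mn([41, 21, 20])
mn([41, 21, 20]): compare 41 with mn([21, 20])
mn([21, 20]): compare 21 with mn([20])
mn([20]) = 20  (base case)
Compare 21 with 20 -> 20
Compare 41 with 20 -> 20
Compare 57 with 20 -> 20
Compare 3 with 20 -> 3
Compare 47 with 3 -> 3
Compare 68 with 3 -> 3
Compare 18 with 3 -> 3

3


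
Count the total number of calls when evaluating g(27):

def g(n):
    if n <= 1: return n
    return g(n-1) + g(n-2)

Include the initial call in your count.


Let C(n) = total calls for g(n)
C(0) = 1, C(1) = 1
C(2) = 1 + C(1) + C(0) = 1 + 1 + 1 = 3
C(3) = 1 + C(2) + C(1) = 1 + 3 + 1 = 5
C(4) = 1 + C(3) + C(2) = 1 + 5 + 3 = 9
C(5) = 1 + C(4) + C(3) = 1 + 9 + 5 = 15
C(6) = 1 + C(5) + C(4) = 1 + 15 + 9 = 25
C(7) = 1 + C(6) + C(5) = 1 + 25 + 15 = 41
C(8) = 1 + C(7) + C(6) = 1 + 41 + 25 = 67
C(9) = 1 + C(8) + C(7) = 1 + 67 + 41 = 109
C(10) = 1 + C(9) + C(8) = 1 + 109 + 67 = 177
C(11) = 1 + C(10) + C(9) = 1 + 177 + 109 = 287
C(12) = 1 + C(11) + C(10) = 1 + 287 + 177 = 465
C(13) = 1 + C(12) + C(11) = 1 + 465 + 287 = 753
C(14) = 1 + C(13) + C(12) = 1 + 753 + 465 = 1219
C(15) = 1 + C(14) + C(13) = 1 + 1219 + 753 = 1973
C(16) = 1 + C(15) + C(14) = 1 + 1973 + 1219 = 3193
C(17) = 1 + C(16) + C(15) = 1 + 3193 + 1973 = 5167
C(18) = 1 + C(17) + C(16) = 1 + 5167 + 3193 = 8361
C(19) = 1 + C(18) + C(17) = 1 + 8361 + 5167 = 13529
C(20) = 1 + C(19) + C(18) = 1 + 13529 + 8361 = 21891
C(21) = 1 + C(20) + C(19) = 1 + 21891 + 13529 = 35421
C(22) = 1 + C(21) + C(20) = 1 + 35421 + 21891 = 57313
C(23) = 1 + C(22) + C(21) = 1 + 57313 + 35421 = 92735
C(24) = 1 + C(23) + C(22) = 1 + 92735 + 57313 = 150049
C(25) = 1 + C(24) + C(23) = 1 + 150049 + 92735 = 242785
C(26) = 1 + C(25) + C(24) = 1 + 242785 + 150049 = 392835
C(27) = 1 + C(26) + C(25) = 1 + 392835 + 242785 = 635621

635621


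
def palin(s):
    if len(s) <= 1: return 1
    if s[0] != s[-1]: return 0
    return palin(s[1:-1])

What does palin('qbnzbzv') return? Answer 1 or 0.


palin('qbnzbzv'): s[0]='q' != s[-1]='v' -> return 0
Result: 0 (not a palindrome)

0


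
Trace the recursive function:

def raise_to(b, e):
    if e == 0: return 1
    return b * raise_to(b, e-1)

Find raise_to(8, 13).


raise_to(8, 13)
= 8 * raise_to(8, 12)
= 8 * 8 * raise_to(8, 11)
= 8 * 8 * 8 * raise_to(8, 10)
= 8 * 8 * 8 * 8 * raise_to(8, 9)
= 8 * 8 * 8 * 8 * 8 * raise_to(8, 8)
= 8 * 8 * 8 * 8 * 8 * 8 * raise_to(8, 7)
= 8 * 8 * 8 * 8 * 8 * 8 * 8 * raise_to(8, 6)
= 8 * 8 * 8 * 8 * 8 * 8 * 8 * 8 * raise_to(8, 5)
= 8 * 8 * 8 * 8 * 8 * 8 * 8 * 8 * 8 * raise_to(8, 4)
= 8 * 8 * 8 * 8 * 8 * 8 * 8 * 8 * 8 * 8 * raise_to(8, 3)
= 8 * 8 * 8 * 8 * 8 * 8 * 8 * 8 * 8 * 8 * 8 * raise_to(8, 2)
= 8 * 8 * 8 * 8 * 8 * 8 * 8 * 8 * 8 * 8 * 8 * 8 * raise_to(8, 1)
= 8 * 8 * 8 * 8 * 8 * 8 * 8 * 8 * 8 * 8 * 8 * 8 * 8 * raise_to(8, 0)
= 8 * 8 * 8 * 8 * 8 * 8 * 8 * 8 * 8 * 8 * 8 * 8 * 8 * 1
= 549755813888

549755813888


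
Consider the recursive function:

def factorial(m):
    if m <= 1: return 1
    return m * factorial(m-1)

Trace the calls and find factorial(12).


factorial(12)
= 12 * factorial(11)
= 12 * 11 * factorial(10)
= 12 * 11 * 10 * factorial(9)
= 12 * 11 * 10 * 9 * factorial(8)
= 12 * 11 * 10 * 9 * 8 * factorial(7)
= 12 * 11 * 10 * 9 * 8 * 7 * factorial(6)
= 12 * 11 * 10 * 9 * 8 * 7 * 6 * factorial(5)
= 12 * 11 * 10 * 9 * 8 * 7 * 6 * 5 * factorial(4)
= 12 * 11 * 10 * 9 * 8 * 7 * 6 * 5 * 4 * factorial(3)
= 12 * 11 * 10 * 9 * 8 * 7 * 6 * 5 * 4 * 3 * factorial(2)
= 12 * 11 * 10 * 9 * 8 * 7 * 6 * 5 * 4 * 3 * 2 * factorial(1)
= 12 * 11 * 10 * 9 * 8 * 7 * 6 * 5 * 4 * 3 * 2 * 1
= 479001600

479001600


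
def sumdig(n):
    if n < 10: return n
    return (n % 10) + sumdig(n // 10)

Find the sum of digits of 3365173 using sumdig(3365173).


sumdig(3365173) = 3 + sumdig(336517)
sumdig(336517) = 7 + sumdig(33651)
sumdig(33651) = 1 + sumdig(3365)
sumdig(3365) = 5 + sumdig(336)
sumdig(336) = 6 + sumdig(33)
sumdig(33) = 3 + sumdig(3)
sumdig(3) = 3  (base case)
Total: 3 + 7 + 1 + 5 + 6 + 3 + 3 = 28

28


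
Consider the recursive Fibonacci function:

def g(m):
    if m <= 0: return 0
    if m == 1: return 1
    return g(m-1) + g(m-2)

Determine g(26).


Computing g(26) bottom-up:
g(0) = 0
g(1) = 1
g(2) = g(1) + g(0) = 1 + 0 = 1
g(3) = g(2) + g(1) = 1 + 1 = 2
g(4) = g(3) + g(2) = 2 + 1 = 3
g(5) = g(4) + g(3) = 3 + 2 = 5
g(6) = g(5) + g(4) = 5 + 3 = 8
g(7) = g(6) + g(5) = 8 + 5 = 13
g(8) = g(7) + g(6) = 13 + 8 = 21
g(9) = g(8) + g(7) = 21 + 13 = 34
g(10) = g(9) + g(8) = 34 + 21 = 55
g(11) = g(10) + g(9) = 55 + 34 = 89
g(12) = g(11) + g(10) = 89 + 55 = 144
g(13) = g(12) + g(11) = 144 + 89 = 233
g(14) = g(13) + g(12) = 233 + 144 = 377
g(15) = g(14) + g(13) = 377 + 233 = 610
g(16) = g(15) + g(14) = 610 + 377 = 987
g(17) = g(16) + g(15) = 987 + 610 = 1597
g(18) = g(17) + g(16) = 1597 + 987 = 2584
g(19) = g(18) + g(17) = 2584 + 1597 = 4181
g(20) = g(19) + g(18) = 4181 + 2584 = 6765
g(21) = g(20) + g(19) = 6765 + 4181 = 10946
g(22) = g(21) + g(20) = 10946 + 6765 = 17711
g(23) = g(22) + g(21) = 17711 + 10946 = 28657
g(24) = g(23) + g(22) = 28657 + 17711 = 46368
g(25) = g(24) + g(23) = 46368 + 28657 = 75025
g(26) = g(25) + g(24) = 75025 + 46368 = 121393

121393


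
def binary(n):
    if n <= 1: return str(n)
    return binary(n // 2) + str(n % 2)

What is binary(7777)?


binary(7777) = binary(3888) + '1'
binary(3888) = binary(1944) + '0'
binary(1944) = binary(972) + '0'
binary(972) = binary(486) + '0'
binary(486) = binary(243) + '0'
binary(243) = binary(121) + '1'
binary(121) = binary(60) + '1'
binary(60) = binary(30) + '0'
binary(30) = binary(15) + '0'
binary(15) = binary(7) + '1'
binary(7) = binary(3) + '1'
binary(3) = binary(1) + '1'
binary(1) = '1'  (base case)
Concatenating: '1' + '1' + '1' + '1' + '0' + '0' + '1' + '1' + '0' + '0' + '0' + '0' + '1' = '1111001100001'

1111001100001


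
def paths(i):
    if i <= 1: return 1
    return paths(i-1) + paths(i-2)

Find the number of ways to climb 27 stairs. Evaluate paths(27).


Building up from base cases:
paths(0) = 1
paths(1) = 1
paths(2) = paths(1) + paths(0) = 1 + 1 = 2
paths(3) = paths(2) + paths(1) = 2 + 1 = 3
paths(4) = paths(3) + paths(2) = 3 + 2 = 5
paths(5) = paths(4) + paths(3) = 5 + 3 = 8
paths(6) = paths(5) + paths(4) = 8 + 5 = 13
paths(7) = paths(6) + paths(5) = 13 + 8 = 21
paths(8) = paths(7) + paths(6) = 21 + 13 = 34
paths(9) = paths(8) + paths(7) = 34 + 21 = 55
paths(10) = paths(9) + paths(8) = 55 + 34 = 89
paths(11) = paths(10) + paths(9) = 89 + 55 = 144
paths(12) = paths(11) + paths(10) = 144 + 89 = 233
paths(13) = paths(12) + paths(11) = 233 + 144 = 377
paths(14) = paths(13) + paths(12) = 377 + 233 = 610
paths(15) = paths(14) + paths(13) = 610 + 377 = 987
paths(16) = paths(15) + paths(14) = 987 + 610 = 1597
paths(17) = paths(16) + paths(15) = 1597 + 987 = 2584
paths(18) = paths(17) + paths(16) = 2584 + 1597 = 4181
paths(19) = paths(18) + paths(17) = 4181 + 2584 = 6765
paths(20) = paths(19) + paths(18) = 6765 + 4181 = 10946
paths(21) = paths(20) + paths(19) = 10946 + 6765 = 17711
paths(22) = paths(21) + paths(20) = 17711 + 10946 = 28657
paths(23) = paths(22) + paths(21) = 28657 + 17711 = 46368
paths(24) = paths(23) + paths(22) = 46368 + 28657 = 75025
paths(25) = paths(24) + paths(23) = 75025 + 46368 = 121393
paths(26) = paths(25) + paths(24) = 121393 + 75025 = 196418
paths(27) = paths(26) + paths(25) = 196418 + 121393 = 317811

317811


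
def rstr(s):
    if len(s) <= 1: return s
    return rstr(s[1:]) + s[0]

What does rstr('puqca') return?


rstr('puqca') = rstr('uqca') + 'p'
rstr('uqca') = rstr('qca') + 'u'
rstr('qca') = rstr('ca') + 'q'
rstr('ca') = rstr('a') + 'c'
rstr('a') = 'a'  (base case)
Concatenating: 'a' + 'c' + 'q' + 'u' + 'p' = 'acqup'

acqup


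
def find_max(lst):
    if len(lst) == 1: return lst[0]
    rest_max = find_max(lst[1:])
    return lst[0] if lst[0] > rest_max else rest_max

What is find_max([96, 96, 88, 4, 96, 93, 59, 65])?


find_max([96, 96, 88, 4, 96, 93, 59, 65]): compare 96 with find_max([96, 88, 4, 96, 93, 59, 65])
find_max([96, 88, 4, 96, 93, 59, 65]): compare 96 with find_max([88, 4, 96, 93, 59, 65])
find_max([88, 4, 96, 93, 59, 65]): compare 88 with find_max([4, 96, 93, 59, 65])
find_max([4, 96, 93, 59, 65]): compare 4 with find_max([96, 93, 59, 65])
find_max([96, 93, 59, 65]): compare 96 with find_max([93, 59, 65])
find_max([93, 59, 65]): compare 93 with find_max([59, 65])
find_max([59, 65]): compare 59 with find_max([65])
find_max([65]) = 65  (base case)
Compare 59 with 65 -> 65
Compare 93 with 65 -> 93
Compare 96 with 93 -> 96
Compare 4 with 96 -> 96
Compare 88 with 96 -> 96
Compare 96 with 96 -> 96
Compare 96 with 96 -> 96

96


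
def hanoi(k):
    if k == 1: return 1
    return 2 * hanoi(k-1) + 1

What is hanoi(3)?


hanoi(3) = 2 * hanoi(2) + 1
hanoi(2) = 2 * hanoi(1) + 1
hanoi(1) = 1  (base case)
hanoi(2) = 2 * 1 + 1 = 3
hanoi(3) = 2 * 3 + 1 = 7

7


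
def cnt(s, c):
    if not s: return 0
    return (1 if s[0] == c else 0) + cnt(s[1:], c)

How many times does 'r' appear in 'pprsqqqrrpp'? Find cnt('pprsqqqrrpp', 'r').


s[0]='p' != 'r' -> 0
s[0]='p' != 'r' -> 0
s[0]='r' == 'r' -> 1
s[0]='s' != 'r' -> 0
s[0]='q' != 'r' -> 0
s[0]='q' != 'r' -> 0
s[0]='q' != 'r' -> 0
s[0]='r' == 'r' -> 1
s[0]='r' == 'r' -> 1
s[0]='p' != 'r' -> 0
s[0]='p' != 'r' -> 0
Sum: 0 + 0 + 1 + 0 + 0 + 0 + 0 + 1 + 1 + 0 + 0 = 3

3


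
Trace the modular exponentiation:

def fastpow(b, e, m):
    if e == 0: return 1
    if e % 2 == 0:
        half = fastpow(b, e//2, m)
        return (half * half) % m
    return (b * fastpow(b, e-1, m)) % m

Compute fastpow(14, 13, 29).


fastpow(14, 13, 29): e is odd, compute fastpow(14, 12, 29)
  fastpow(14, 12, 29): e is even, compute fastpow(14, 6, 29)
    fastpow(14, 6, 29): e is even, compute fastpow(14, 3, 29)
      fastpow(14, 3, 29): e is odd, compute fastpow(14, 2, 29)
        fastpow(14, 2, 29): e is even, compute fastpow(14, 1, 29)
          fastpow(14, 1, 29): e is odd, compute fastpow(14, 0, 29)
          fastpow(14, 0, 29) = 1
          (14 * 1) % 29 = 14
        half=14, (14*14) % 29 = 22
      (14 * 22) % 29 = 18
    half=18, (18*18) % 29 = 5
  half=5, (5*5) % 29 = 25
(14 * 25) % 29 = 2

2


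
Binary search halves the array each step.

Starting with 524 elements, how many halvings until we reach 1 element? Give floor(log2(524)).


524 / 2 = 262
262 / 2 = 131
131 / 2 = 65
65 / 2 = 32
32 / 2 = 16
16 / 2 = 8
8 / 2 = 4
4 / 2 = 2
2 / 2 = 1
Reached 1 after 9 halvings

9


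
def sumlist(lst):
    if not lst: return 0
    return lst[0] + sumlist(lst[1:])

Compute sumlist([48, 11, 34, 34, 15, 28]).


sumlist([48, 11, 34, 34, 15, 28]) = 48 + sumlist([11, 34, 34, 15, 28])
sumlist([11, 34, 34, 15, 28]) = 11 + sumlist([34, 34, 15, 28])
sumlist([34, 34, 15, 28]) = 34 + sumlist([34, 15, 28])
sumlist([34, 15, 28]) = 34 + sumlist([15, 28])
sumlist([15, 28]) = 15 + sumlist([28])
sumlist([28]) = 28 + sumlist([])
sumlist([]) = 0  (base case)
Total: 48 + 11 + 34 + 34 + 15 + 28 + 0 = 170

170


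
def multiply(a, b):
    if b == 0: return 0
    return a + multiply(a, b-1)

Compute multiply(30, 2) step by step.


multiply(30, 2) = 30 + multiply(30, 1)
multiply(30, 1) = 30 + multiply(30, 0)
multiply(30, 0) = 0  (base case)
Total: 30 + 30 + 0 = 60

60


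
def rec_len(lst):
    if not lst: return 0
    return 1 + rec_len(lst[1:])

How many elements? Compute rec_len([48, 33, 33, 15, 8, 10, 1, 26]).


rec_len([48, 33, 33, 15, 8, 10, 1, 26]) = 1 + rec_len([33, 33, 15, 8, 10, 1, 26])
rec_len([33, 33, 15, 8, 10, 1, 26]) = 1 + rec_len([33, 15, 8, 10, 1, 26])
rec_len([33, 15, 8, 10, 1, 26]) = 1 + rec_len([15, 8, 10, 1, 26])
rec_len([15, 8, 10, 1, 26]) = 1 + rec_len([8, 10, 1, 26])
rec_len([8, 10, 1, 26]) = 1 + rec_len([10, 1, 26])
rec_len([10, 1, 26]) = 1 + rec_len([1, 26])
rec_len([1, 26]) = 1 + rec_len([26])
rec_len([26]) = 1 + rec_len([])
rec_len([]) = 0  (base case)
Unwinding: 1 + 1 + 1 + 1 + 1 + 1 + 1 + 1 + 0 = 8

8


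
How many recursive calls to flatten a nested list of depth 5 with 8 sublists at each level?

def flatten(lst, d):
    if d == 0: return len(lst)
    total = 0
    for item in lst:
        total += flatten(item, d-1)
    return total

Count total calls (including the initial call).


At depth 0 (root): 1 call
At depth 1: each of 1 parents calls flatten on 8 children = 8 calls
At depth 2: each of 8 parents calls flatten on 8 children = 64 calls
At depth 3: each of 64 parents calls flatten on 8 children = 512 calls
At depth 4: each of 512 parents calls flatten on 8 children = 4096 calls
At depth 5: each of 4096 parents calls flatten on 8 children = 32768 calls
Total: 1 + 8 + 64 + 512 + 4096 + 32768 = 37449

37449


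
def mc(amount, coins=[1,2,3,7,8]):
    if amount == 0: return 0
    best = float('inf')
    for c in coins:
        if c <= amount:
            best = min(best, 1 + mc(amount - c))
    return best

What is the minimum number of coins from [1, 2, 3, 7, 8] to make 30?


Building up with DP:
mc(0) = 0
mc(1) = min(1+mc(0)=1+0=1) = 1
mc(2) = min(1+mc(1)=1+1=2, 1+mc(0)=1+0=1) = 1
mc(3) = min(1+mc(2)=1+1=2, 1+mc(1)=1+1=2, 1+mc(0)=1+0=1) = 1
mc(4) = min(1+mc(3)=1+1=2, 1+mc(2)=1+1=2, 1+mc(1)=1+1=2) = 2
mc(5) = min(1+mc(4)=1+2=3, 1+mc(3)=1+1=2, 1+mc(2)=1+1=2) = 2
mc(6) = min(1+mc(5)=1+2=3, 1+mc(4)=1+2=3, 1+mc(3)=1+1=2) = 2
mc(7) = min(1+mc(6)=1+2=3, 1+mc(5)=1+2=3, 1+mc(4)=1+2=3, 1+mc(0)=1+0=1) = 1
mc(8) = min(1+mc(7)=1+1=2, 1+mc(6)=1+2=3, 1+mc(5)=1+2=3, 1+mc(1)=1+1=2, 1+mc(0)=1+0=1) = 1
mc(9) = min(1+mc(8)=1+1=2, 1+mc(7)=1+1=2, 1+mc(6)=1+2=3, 1+mc(2)=1+1=2, 1+mc(1)=1+1=2) = 2
mc(10) = min(1+mc(9)=1+2=3, 1+mc(8)=1+1=2, 1+mc(7)=1+1=2, 1+mc(3)=1+1=2, 1+mc(2)=1+1=2) = 2
mc(11) = min(1+mc(10)=1+2=3, 1+mc(9)=1+2=3, 1+mc(8)=1+1=2, 1+mc(4)=1+2=3, 1+mc(3)=1+1=2) = 2
mc(12) = min(1+mc(11)=1+2=3, 1+mc(10)=1+2=3, 1+mc(9)=1+2=3, 1+mc(5)=1+2=3, 1+mc(4)=1+2=3) = 3
mc(13) = min(1+mc(12)=1+3=4, 1+mc(11)=1+2=3, 1+mc(10)=1+2=3, 1+mc(6)=1+2=3, 1+mc(5)=1+2=3) = 3
mc(14) = min(1+mc(13)=1+3=4, 1+mc(12)=1+3=4, 1+mc(11)=1+2=3, 1+mc(7)=1+1=2, 1+mc(6)=1+2=3) = 2
mc(15) = min(1+mc(14)=1+2=3, 1+mc(13)=1+3=4, 1+mc(12)=1+3=4, 1+mc(8)=1+1=2, 1+mc(7)=1+1=2) = 2
mc(16) = min(1+mc(15)=1+2=3, 1+mc(14)=1+2=3, 1+mc(13)=1+3=4, 1+mc(9)=1+2=3, 1+mc(8)=1+1=2) = 2
mc(17) = min(1+mc(16)=1+2=3, 1+mc(15)=1+2=3, 1+mc(14)=1+2=3, 1+mc(10)=1+2=3, 1+mc(9)=1+2=3) = 3
mc(18) = min(1+mc(17)=1+3=4, 1+mc(16)=1+2=3, 1+mc(15)=1+2=3, 1+mc(11)=1+2=3, 1+mc(10)=1+2=3) = 3
mc(19) = min(1+mc(18)=1+3=4, 1+mc(17)=1+3=4, 1+mc(16)=1+2=3, 1+mc(12)=1+3=4, 1+mc(11)=1+2=3) = 3
mc(20) = min(1+mc(19)=1+3=4, 1+mc(18)=1+3=4, 1+mc(17)=1+3=4, 1+mc(13)=1+3=4, 1+mc(12)=1+3=4) = 4
mc(21) = min(1+mc(20)=1+4=5, 1+mc(19)=1+3=4, 1+mc(18)=1+3=4, 1+mc(14)=1+2=3, 1+mc(13)=1+3=4) = 3
mc(22) = min(1+mc(21)=1+3=4, 1+mc(20)=1+4=5, 1+mc(19)=1+3=4, 1+mc(15)=1+2=3, 1+mc(14)=1+2=3) = 3
mc(23) = min(1+mc(22)=1+3=4, 1+mc(21)=1+3=4, 1+mc(20)=1+4=5, 1+mc(16)=1+2=3, 1+mc(15)=1+2=3) = 3
mc(24) = min(1+mc(23)=1+3=4, 1+mc(22)=1+3=4, 1+mc(21)=1+3=4, 1+mc(17)=1+3=4, 1+mc(16)=1+2=3) = 3
mc(25) = min(1+mc(24)=1+3=4, 1+mc(23)=1+3=4, 1+mc(22)=1+3=4, 1+mc(18)=1+3=4, 1+mc(17)=1+3=4) = 4
mc(26) = min(1+mc(25)=1+4=5, 1+mc(24)=1+3=4, 1+mc(23)=1+3=4, 1+mc(19)=1+3=4, 1+mc(18)=1+3=4) = 4
mc(27) = min(1+mc(26)=1+4=5, 1+mc(25)=1+4=5, 1+mc(24)=1+3=4, 1+mc(20)=1+4=5, 1+mc(19)=1+3=4) = 4
mc(28) = min(1+mc(27)=1+4=5, 1+mc(26)=1+4=5, 1+mc(25)=1+4=5, 1+mc(21)=1+3=4, 1+mc(20)=1+4=5) = 4
mc(29) = min(1+mc(28)=1+4=5, 1+mc(27)=1+4=5, 1+mc(26)=1+4=5, 1+mc(22)=1+3=4, 1+mc(21)=1+3=4) = 4
mc(30) = min(1+mc(29)=1+4=5, 1+mc(28)=1+4=5, 1+mc(27)=1+4=5, 1+mc(23)=1+3=4, 1+mc(22)=1+3=4) = 4

4


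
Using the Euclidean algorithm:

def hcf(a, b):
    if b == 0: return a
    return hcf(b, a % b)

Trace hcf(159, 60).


hcf(159, 60) = hcf(60, 39)
hcf(60, 39) = hcf(39, 21)
hcf(39, 21) = hcf(21, 18)
hcf(21, 18) = hcf(18, 3)
hcf(18, 3) = hcf(3, 0)
hcf(3, 0) = 3  (base case)

3


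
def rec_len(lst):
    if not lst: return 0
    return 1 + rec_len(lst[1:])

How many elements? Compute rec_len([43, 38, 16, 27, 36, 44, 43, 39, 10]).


rec_len([43, 38, 16, 27, 36, 44, 43, 39, 10]) = 1 + rec_len([38, 16, 27, 36, 44, 43, 39, 10])
rec_len([38, 16, 27, 36, 44, 43, 39, 10]) = 1 + rec_len([16, 27, 36, 44, 43, 39, 10])
rec_len([16, 27, 36, 44, 43, 39, 10]) = 1 + rec_len([27, 36, 44, 43, 39, 10])
rec_len([27, 36, 44, 43, 39, 10]) = 1 + rec_len([36, 44, 43, 39, 10])
rec_len([36, 44, 43, 39, 10]) = 1 + rec_len([44, 43, 39, 10])
rec_len([44, 43, 39, 10]) = 1 + rec_len([43, 39, 10])
rec_len([43, 39, 10]) = 1 + rec_len([39, 10])
rec_len([39, 10]) = 1 + rec_len([10])
rec_len([10]) = 1 + rec_len([])
rec_len([]) = 0  (base case)
Unwinding: 1 + 1 + 1 + 1 + 1 + 1 + 1 + 1 + 1 + 0 = 9

9


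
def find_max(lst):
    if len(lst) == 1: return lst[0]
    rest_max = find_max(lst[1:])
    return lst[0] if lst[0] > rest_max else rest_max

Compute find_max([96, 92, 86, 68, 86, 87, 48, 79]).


find_max([96, 92, 86, 68, 86, 87, 48, 79]): compare 96 with find_max([92, 86, 68, 86, 87, 48, 79])
find_max([92, 86, 68, 86, 87, 48, 79]): compare 92 with find_max([86, 68, 86, 87, 48, 79])
find_max([86, 68, 86, 87, 48, 79]): compare 86 with find_max([68, 86, 87, 48, 79])
find_max([68, 86, 87, 48, 79]): compare 68 with find_max([86, 87, 48, 79])
find_max([86, 87, 48, 79]): compare 86 with find_max([87, 48, 79])
find_max([87, 48, 79]): compare 87 with find_max([48, 79])
find_max([48, 79]): compare 48 with find_max([79])
find_max([79]) = 79  (base case)
Compare 48 with 79 -> 79
Compare 87 with 79 -> 87
Compare 86 with 87 -> 87
Compare 68 with 87 -> 87
Compare 86 with 87 -> 87
Compare 92 with 87 -> 92
Compare 96 with 92 -> 96

96


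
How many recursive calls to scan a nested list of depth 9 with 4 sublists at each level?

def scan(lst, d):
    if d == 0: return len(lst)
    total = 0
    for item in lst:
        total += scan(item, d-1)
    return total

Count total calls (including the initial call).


At depth 0 (root): 1 call
At depth 1: each of 1 parents calls scan on 4 children = 4 calls
At depth 2: each of 4 parents calls scan on 4 children = 16 calls
At depth 3: each of 16 parents calls scan on 4 children = 64 calls
At depth 4: each of 64 parents calls scan on 4 children = 256 calls
At depth 5: each of 256 parents calls scan on 4 children = 1024 calls
At depth 6: each of 1024 parents calls scan on 4 children = 4096 calls
At depth 7: each of 4096 parents calls scan on 4 children = 16384 calls
At depth 8: each of 16384 parents calls scan on 4 children = 65536 calls
At depth 9: each of 65536 parents calls scan on 4 children = 262144 calls
Total: 1 + 4 + 16 + 64 + 256 + 1024 + 4096 + 16384 + 65536 + 262144 = 349525

349525


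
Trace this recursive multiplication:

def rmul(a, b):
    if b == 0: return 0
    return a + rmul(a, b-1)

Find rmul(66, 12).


rmul(66, 12) = 66 + rmul(66, 11)
rmul(66, 11) = 66 + rmul(66, 10)
rmul(66, 10) = 66 + rmul(66, 9)
rmul(66, 9) = 66 + rmul(66, 8)
rmul(66, 8) = 66 + rmul(66, 7)
rmul(66, 7) = 66 + rmul(66, 6)
rmul(66, 6) = 66 + rmul(66, 5)
rmul(66, 5) = 66 + rmul(66, 4)
rmul(66, 4) = 66 + rmul(66, 3)
rmul(66, 3) = 66 + rmul(66, 2)
rmul(66, 2) = 66 + rmul(66, 1)
rmul(66, 1) = 66 + rmul(66, 0)
rmul(66, 0) = 0  (base case)
Total: 66 + 66 + 66 + 66 + 66 + 66 + 66 + 66 + 66 + 66 + 66 + 66 + 0 = 792

792


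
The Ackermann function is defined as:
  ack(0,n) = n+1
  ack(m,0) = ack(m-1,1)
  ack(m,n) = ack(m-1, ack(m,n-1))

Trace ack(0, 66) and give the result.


ack(0, 66) = 67
Result: ack(0, 66) = 67

67


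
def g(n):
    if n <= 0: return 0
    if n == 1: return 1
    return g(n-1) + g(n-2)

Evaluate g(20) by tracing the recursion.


Computing g(20) bottom-up:
g(0) = 0
g(1) = 1
g(2) = g(1) + g(0) = 1 + 0 = 1
g(3) = g(2) + g(1) = 1 + 1 = 2
g(4) = g(3) + g(2) = 2 + 1 = 3
g(5) = g(4) + g(3) = 3 + 2 = 5
g(6) = g(5) + g(4) = 5 + 3 = 8
g(7) = g(6) + g(5) = 8 + 5 = 13
g(8) = g(7) + g(6) = 13 + 8 = 21
g(9) = g(8) + g(7) = 21 + 13 = 34
g(10) = g(9) + g(8) = 34 + 21 = 55
g(11) = g(10) + g(9) = 55 + 34 = 89
g(12) = g(11) + g(10) = 89 + 55 = 144
g(13) = g(12) + g(11) = 144 + 89 = 233
g(14) = g(13) + g(12) = 233 + 144 = 377
g(15) = g(14) + g(13) = 377 + 233 = 610
g(16) = g(15) + g(14) = 610 + 377 = 987
g(17) = g(16) + g(15) = 987 + 610 = 1597
g(18) = g(17) + g(16) = 1597 + 987 = 2584
g(19) = g(18) + g(17) = 2584 + 1597 = 4181
g(20) = g(19) + g(18) = 4181 + 2584 = 6765

6765


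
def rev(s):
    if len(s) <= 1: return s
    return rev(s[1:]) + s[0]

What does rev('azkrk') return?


rev('azkrk') = rev('zkrk') + 'a'
rev('zkrk') = rev('krk') + 'z'
rev('krk') = rev('rk') + 'k'
rev('rk') = rev('k') + 'r'
rev('k') = 'k'  (base case)
Concatenating: 'k' + 'r' + 'k' + 'z' + 'a' = 'krkza'

krkza


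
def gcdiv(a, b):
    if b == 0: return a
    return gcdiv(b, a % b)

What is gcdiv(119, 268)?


gcdiv(119, 268) = gcdiv(268, 119)
gcdiv(268, 119) = gcdiv(119, 30)
gcdiv(119, 30) = gcdiv(30, 29)
gcdiv(30, 29) = gcdiv(29, 1)
gcdiv(29, 1) = gcdiv(1, 0)
gcdiv(1, 0) = 1  (base case)

1


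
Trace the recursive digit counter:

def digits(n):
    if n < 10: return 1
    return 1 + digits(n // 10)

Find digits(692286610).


digits(692286610) = 1 + digits(69228661)
digits(69228661) = 1 + digits(6922866)
digits(6922866) = 1 + digits(692286)
digits(692286) = 1 + digits(69228)
digits(69228) = 1 + digits(6922)
digits(6922) = 1 + digits(692)
digits(692) = 1 + digits(69)
digits(69) = 1 + digits(6)
digits(6) = 1  (base case: 6 < 10)
Unwinding: 1 + 1 + 1 + 1 + 1 + 1 + 1 + 1 + 1 = 9

9


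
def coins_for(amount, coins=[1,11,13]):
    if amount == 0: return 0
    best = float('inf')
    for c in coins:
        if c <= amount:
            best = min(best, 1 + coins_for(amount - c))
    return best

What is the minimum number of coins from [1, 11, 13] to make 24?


Building up with DP:
coins_for(0) = 0
coins_for(1) = min(1+coins_for(0)=1+0=1) = 1
coins_for(2) = min(1+coins_for(1)=1+1=2) = 2
coins_for(3) = min(1+coins_for(2)=1+2=3) = 3
coins_for(4) = min(1+coins_for(3)=1+3=4) = 4
coins_for(5) = min(1+coins_for(4)=1+4=5) = 5
coins_for(6) = min(1+coins_for(5)=1+5=6) = 6
coins_for(7) = min(1+coins_for(6)=1+6=7) = 7
coins_for(8) = min(1+coins_for(7)=1+7=8) = 8
coins_for(9) = min(1+coins_for(8)=1+8=9) = 9
coins_for(10) = min(1+coins_for(9)=1+9=10) = 10
coins_for(11) = min(1+coins_for(10)=1+10=11, 1+coins_for(0)=1+0=1) = 1
coins_for(12) = min(1+coins_for(11)=1+1=2, 1+coins_for(1)=1+1=2) = 2
coins_for(13) = min(1+coins_for(12)=1+2=3, 1+coins_for(2)=1+2=3, 1+coins_for(0)=1+0=1) = 1
coins_for(14) = min(1+coins_for(13)=1+1=2, 1+coins_for(3)=1+3=4, 1+coins_for(1)=1+1=2) = 2
coins_for(15) = min(1+coins_for(14)=1+2=3, 1+coins_for(4)=1+4=5, 1+coins_for(2)=1+2=3) = 3
coins_for(16) = min(1+coins_for(15)=1+3=4, 1+coins_for(5)=1+5=6, 1+coins_for(3)=1+3=4) = 4
coins_for(17) = min(1+coins_for(16)=1+4=5, 1+coins_for(6)=1+6=7, 1+coins_for(4)=1+4=5) = 5
coins_for(18) = min(1+coins_for(17)=1+5=6, 1+coins_for(7)=1+7=8, 1+coins_for(5)=1+5=6) = 6
coins_for(19) = min(1+coins_for(18)=1+6=7, 1+coins_for(8)=1+8=9, 1+coins_for(6)=1+6=7) = 7
coins_for(20) = min(1+coins_for(19)=1+7=8, 1+coins_for(9)=1+9=10, 1+coins_for(7)=1+7=8) = 8
coins_for(21) = min(1+coins_for(20)=1+8=9, 1+coins_for(10)=1+10=11, 1+coins_for(8)=1+8=9) = 9
coins_for(22) = min(1+coins_for(21)=1+9=10, 1+coins_for(11)=1+1=2, 1+coins_for(9)=1+9=10) = 2
coins_for(23) = min(1+coins_for(22)=1+2=3, 1+coins_for(12)=1+2=3, 1+coins_for(10)=1+10=11) = 3
coins_for(24) = min(1+coins_for(23)=1+3=4, 1+coins_for(13)=1+1=2, 1+coins_for(11)=1+1=2) = 2

2


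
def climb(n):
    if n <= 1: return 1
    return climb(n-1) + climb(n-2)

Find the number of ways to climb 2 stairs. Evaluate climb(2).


Building up from base cases:
climb(0) = 1
climb(1) = 1
climb(2) = climb(1) + climb(0) = 1 + 1 = 2

2


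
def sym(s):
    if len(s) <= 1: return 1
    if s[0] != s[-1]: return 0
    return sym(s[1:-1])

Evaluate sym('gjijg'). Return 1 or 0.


sym('gjijg'): s[0]='g' == s[-1]='g' -> check sym('jij')
sym('jij'): s[0]='j' == s[-1]='j' -> check sym('i')
sym('i'): len <= 1 -> return 1  (base case)
Result: 1 (palindrome)

1


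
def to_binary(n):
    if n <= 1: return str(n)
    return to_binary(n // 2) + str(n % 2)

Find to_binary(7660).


to_binary(7660) = to_binary(3830) + '0'
to_binary(3830) = to_binary(1915) + '0'
to_binary(1915) = to_binary(957) + '1'
to_binary(957) = to_binary(478) + '1'
to_binary(478) = to_binary(239) + '0'
to_binary(239) = to_binary(119) + '1'
to_binary(119) = to_binary(59) + '1'
to_binary(59) = to_binary(29) + '1'
to_binary(29) = to_binary(14) + '1'
to_binary(14) = to_binary(7) + '0'
to_binary(7) = to_binary(3) + '1'
to_binary(3) = to_binary(1) + '1'
to_binary(1) = '1'  (base case)
Concatenating: '1' + '1' + '1' + '0' + '1' + '1' + '1' + '1' + '0' + '1' + '1' + '0' + '0' = '1110111101100'

1110111101100


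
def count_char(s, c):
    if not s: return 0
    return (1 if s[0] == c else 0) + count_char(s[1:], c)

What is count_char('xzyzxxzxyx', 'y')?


s[0]='x' != 'y' -> 0
s[0]='z' != 'y' -> 0
s[0]='y' == 'y' -> 1
s[0]='z' != 'y' -> 0
s[0]='x' != 'y' -> 0
s[0]='x' != 'y' -> 0
s[0]='z' != 'y' -> 0
s[0]='x' != 'y' -> 0
s[0]='y' == 'y' -> 1
s[0]='x' != 'y' -> 0
Sum: 0 + 0 + 1 + 0 + 0 + 0 + 0 + 0 + 1 + 0 = 2

2


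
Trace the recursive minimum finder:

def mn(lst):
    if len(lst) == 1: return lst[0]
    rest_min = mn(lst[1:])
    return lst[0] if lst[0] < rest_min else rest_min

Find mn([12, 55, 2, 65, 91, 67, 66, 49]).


mn([12, 55, 2, 65, 91, 67, 66, 49]): compare 12 with mn([55, 2, 65, 91, 67, 66, 49])
mn([55, 2, 65, 91, 67, 66, 49]): compare 55 with mn([2, 65, 91, 67, 66, 49])
mn([2, 65, 91, 67, 66, 49]): compare 2 with mn([65, 91, 67, 66, 49])
mn([65, 91, 67, 66, 49]): compare 65 with mn([91, 67, 66, 49])
mn([91, 67, 66, 49]): compare 91 with mn([67, 66, 49])
mn([67, 66, 49]): compare 67 with mn([66, 49])
mn([66, 49]): compare 66 with mn([49])
mn([49]) = 49  (base case)
Compare 66 with 49 -> 49
Compare 67 with 49 -> 49
Compare 91 with 49 -> 49
Compare 65 with 49 -> 49
Compare 2 with 49 -> 2
Compare 55 with 2 -> 2
Compare 12 with 2 -> 2

2


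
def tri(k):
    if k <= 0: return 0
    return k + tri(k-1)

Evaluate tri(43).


tri(43)
= 43 + 42 + 41 + 40 + 39 + 38 + 37 + 36 + 35 + 34 + 33 + 32 + 31 + 30 + 29 + 28 + 27 + 26 + 25 + 24 + 23 + 22 + 21 + 20 + 19 + 18 + 17 + 16 + 15 + 14 + 13 + 12 + 11 + 10 + 9 + 8 + 7 + 6 + 5 + 4 + 3 + 2 + 1 + tri(0)
= 43 + 42 + 41 + 40 + 39 + 38 + 37 + 36 + 35 + 34 + 33 + 32 + 31 + 30 + 29 + 28 + 27 + 26 + 25 + 24 + 23 + 22 + 21 + 20 + 19 + 18 + 17 + 16 + 15 + 14 + 13 + 12 + 11 + 10 + 9 + 8 + 7 + 6 + 5 + 4 + 3 + 2 + 1 + 0
= 946

946


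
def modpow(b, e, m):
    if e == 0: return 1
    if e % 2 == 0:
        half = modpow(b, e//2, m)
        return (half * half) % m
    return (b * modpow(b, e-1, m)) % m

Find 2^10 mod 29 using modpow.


modpow(2, 10, 29): e is even, compute modpow(2, 5, 29)
  modpow(2, 5, 29): e is odd, compute modpow(2, 4, 29)
    modpow(2, 4, 29): e is even, compute modpow(2, 2, 29)
      modpow(2, 2, 29): e is even, compute modpow(2, 1, 29)
        modpow(2, 1, 29): e is odd, compute modpow(2, 0, 29)
          modpow(2, 0, 29) = 1
        (2 * 1) % 29 = 2
      half=2, (2*2) % 29 = 4
    half=4, (4*4) % 29 = 16
  (2 * 16) % 29 = 3
half=3, (3*3) % 29 = 9

9


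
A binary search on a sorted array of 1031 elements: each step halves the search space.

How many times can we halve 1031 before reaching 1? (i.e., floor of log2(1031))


1031 / 2 = 515
515 / 2 = 257
257 / 2 = 128
128 / 2 = 64
64 / 2 = 32
32 / 2 = 16
16 / 2 = 8
8 / 2 = 4
4 / 2 = 2
2 / 2 = 1
Reached 1 after 10 halvings

10
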